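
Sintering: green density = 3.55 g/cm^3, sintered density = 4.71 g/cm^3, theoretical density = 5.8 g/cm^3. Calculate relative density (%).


Relative = 4.71 / 5.8 * 100 = 81.2%

81.2


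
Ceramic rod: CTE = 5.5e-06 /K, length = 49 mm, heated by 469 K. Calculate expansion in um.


dL = 5.5e-06 * 49 * 469 * 1000 = 126.396 um

126.396


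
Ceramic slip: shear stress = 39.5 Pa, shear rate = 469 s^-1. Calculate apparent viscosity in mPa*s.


eta = tau/gamma * 1000 = 39.5/469 * 1000 = 84.2 mPa*s

84.2


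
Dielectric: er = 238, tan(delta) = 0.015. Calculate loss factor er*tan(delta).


Loss = 238 * 0.015 = 3.57

3.57


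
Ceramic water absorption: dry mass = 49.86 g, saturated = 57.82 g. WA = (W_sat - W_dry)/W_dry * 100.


WA = (57.82 - 49.86) / 49.86 * 100 = 15.96%

15.96


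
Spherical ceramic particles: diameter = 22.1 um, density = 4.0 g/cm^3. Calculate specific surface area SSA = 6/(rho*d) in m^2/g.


SSA = 6 / (4.0 * 22.1) = 0.068 m^2/g

0.068


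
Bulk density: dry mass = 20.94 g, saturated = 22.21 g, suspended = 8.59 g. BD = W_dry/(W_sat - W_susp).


BD = 20.94 / (22.21 - 8.59) = 20.94 / 13.62 = 1.537 g/cm^3

1.537


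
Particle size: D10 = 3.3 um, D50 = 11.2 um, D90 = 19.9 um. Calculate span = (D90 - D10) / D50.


Span = (19.9 - 3.3) / 11.2 = 16.6 / 11.2 = 1.482

1.482


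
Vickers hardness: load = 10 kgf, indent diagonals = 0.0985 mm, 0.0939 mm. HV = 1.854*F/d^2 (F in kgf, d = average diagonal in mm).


d_avg = (0.0985+0.0939)/2 = 0.0962 mm
HV = 1.854*10/0.0962^2 = 2003

2003


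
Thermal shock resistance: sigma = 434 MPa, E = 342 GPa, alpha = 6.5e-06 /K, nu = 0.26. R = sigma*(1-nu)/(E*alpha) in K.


R = 434*(1-0.26)/(342*1000*6.5e-06) = 144 K

144


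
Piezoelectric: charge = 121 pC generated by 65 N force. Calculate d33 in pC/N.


d33 = 121 / 65 = 1.9 pC/N

1.9


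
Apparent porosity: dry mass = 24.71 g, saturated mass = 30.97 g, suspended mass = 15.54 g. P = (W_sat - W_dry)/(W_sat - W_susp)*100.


P = (30.97 - 24.71) / (30.97 - 15.54) * 100 = 6.26 / 15.43 * 100 = 40.6%

40.6


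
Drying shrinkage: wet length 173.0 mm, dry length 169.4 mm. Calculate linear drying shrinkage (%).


DS = (173.0 - 169.4) / 173.0 * 100 = 2.08%

2.08


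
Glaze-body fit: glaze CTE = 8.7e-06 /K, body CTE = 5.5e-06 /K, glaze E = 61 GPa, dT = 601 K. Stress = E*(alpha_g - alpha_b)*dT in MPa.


Stress = 61*1000*(8.7e-06 - 5.5e-06)*601 = 117.3 MPa

117.3


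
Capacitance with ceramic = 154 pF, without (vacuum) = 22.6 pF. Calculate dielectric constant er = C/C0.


er = 154 / 22.6 = 6.81

6.81


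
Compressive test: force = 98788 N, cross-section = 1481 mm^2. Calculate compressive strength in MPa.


CS = 98788 / 1481 = 66.7 MPa

66.7


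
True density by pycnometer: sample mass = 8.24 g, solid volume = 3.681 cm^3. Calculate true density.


TD = 8.24 / 3.681 = 2.239 g/cm^3

2.239


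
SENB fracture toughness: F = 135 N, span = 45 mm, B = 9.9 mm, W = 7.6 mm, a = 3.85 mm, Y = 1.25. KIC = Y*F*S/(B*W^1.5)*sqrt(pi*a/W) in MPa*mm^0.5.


KIC = 1.25*135*45/(9.9*7.6^1.5)*sqrt(pi*3.85/7.6) = 46.18

46.18


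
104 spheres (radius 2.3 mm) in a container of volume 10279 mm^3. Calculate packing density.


V_sphere = 4/3*pi*2.3^3 = 50.965 mm^3
Total V = 104*50.965 = 5300.36 mm^3
PD = 5300.36 / 10279 = 0.516

0.516


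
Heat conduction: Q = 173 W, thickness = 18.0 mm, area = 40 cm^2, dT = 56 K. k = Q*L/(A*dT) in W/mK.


k = 173*18.0/1000/(40/10000*56) = 13.9 W/mK

13.9


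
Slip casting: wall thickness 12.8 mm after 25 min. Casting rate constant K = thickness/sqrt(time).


K = 12.8 / sqrt(25) = 12.8 / 5.0 = 2.56 mm/min^0.5

2.56


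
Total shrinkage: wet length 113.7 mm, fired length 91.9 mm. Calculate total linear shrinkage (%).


TS = (113.7 - 91.9) / 113.7 * 100 = 19.17%

19.17


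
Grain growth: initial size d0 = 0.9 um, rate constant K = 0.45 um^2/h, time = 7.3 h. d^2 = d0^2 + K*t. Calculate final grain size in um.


d^2 = 0.9^2 + 0.45*7.3 = 4.095
d = sqrt(4.095) = 2.02 um

2.02


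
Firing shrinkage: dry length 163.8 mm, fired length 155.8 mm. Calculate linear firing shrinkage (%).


FS = (163.8 - 155.8) / 163.8 * 100 = 4.88%

4.88


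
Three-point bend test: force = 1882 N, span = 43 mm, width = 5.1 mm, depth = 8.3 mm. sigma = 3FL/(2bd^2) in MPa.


sigma = 3*1882*43/(2*5.1*8.3^2) = 345.5 MPa

345.5


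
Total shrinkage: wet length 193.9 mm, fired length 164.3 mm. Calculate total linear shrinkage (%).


TS = (193.9 - 164.3) / 193.9 * 100 = 15.27%

15.27


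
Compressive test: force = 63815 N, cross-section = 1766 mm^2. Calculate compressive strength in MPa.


CS = 63815 / 1766 = 36.1 MPa

36.1


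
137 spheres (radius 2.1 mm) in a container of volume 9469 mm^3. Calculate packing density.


V_sphere = 4/3*pi*2.1^3 = 38.7924 mm^3
Total V = 137*38.7924 = 5314.5588 mm^3
PD = 5314.5588 / 9469 = 0.561

0.561


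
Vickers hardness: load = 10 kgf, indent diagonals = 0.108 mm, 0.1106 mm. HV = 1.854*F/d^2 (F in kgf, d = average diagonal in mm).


d_avg = (0.108+0.1106)/2 = 0.1093 mm
HV = 1.854*10/0.1093^2 = 1552

1552


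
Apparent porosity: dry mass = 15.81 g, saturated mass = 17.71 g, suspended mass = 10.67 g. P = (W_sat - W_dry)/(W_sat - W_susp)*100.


P = (17.71 - 15.81) / (17.71 - 10.67) * 100 = 1.9 / 7.04 * 100 = 27.0%

27.0


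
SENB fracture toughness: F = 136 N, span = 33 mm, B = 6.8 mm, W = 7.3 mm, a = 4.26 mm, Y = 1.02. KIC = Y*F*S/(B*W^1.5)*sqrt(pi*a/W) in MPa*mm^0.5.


KIC = 1.02*136*33/(6.8*7.3^1.5)*sqrt(pi*4.26/7.3) = 46.21

46.21


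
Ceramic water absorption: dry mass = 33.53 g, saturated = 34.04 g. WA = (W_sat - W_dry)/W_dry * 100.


WA = (34.04 - 33.53) / 33.53 * 100 = 1.52%

1.52


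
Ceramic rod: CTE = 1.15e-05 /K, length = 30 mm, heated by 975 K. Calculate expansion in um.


dL = 1.15e-05 * 30 * 975 * 1000 = 336.375 um

336.375


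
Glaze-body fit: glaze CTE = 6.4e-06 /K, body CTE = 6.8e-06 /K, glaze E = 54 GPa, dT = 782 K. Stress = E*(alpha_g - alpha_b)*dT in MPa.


Stress = 54*1000*(6.4e-06 - 6.8e-06)*782 = -16.9 MPa

-16.9


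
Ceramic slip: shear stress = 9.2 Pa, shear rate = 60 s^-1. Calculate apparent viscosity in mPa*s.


eta = tau/gamma * 1000 = 9.2/60 * 1000 = 153.3 mPa*s

153.3


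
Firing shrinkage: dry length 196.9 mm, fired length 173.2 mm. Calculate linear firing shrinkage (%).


FS = (196.9 - 173.2) / 196.9 * 100 = 12.04%

12.04


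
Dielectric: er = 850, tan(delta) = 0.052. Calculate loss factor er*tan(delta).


Loss = 850 * 0.052 = 44.2

44.2


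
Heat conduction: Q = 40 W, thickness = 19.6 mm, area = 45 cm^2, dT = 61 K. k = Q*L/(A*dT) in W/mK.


k = 40*19.6/1000/(45/10000*61) = 2.86 W/mK

2.86


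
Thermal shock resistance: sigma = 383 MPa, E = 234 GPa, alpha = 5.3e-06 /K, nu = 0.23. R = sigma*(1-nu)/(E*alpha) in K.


R = 383*(1-0.23)/(234*1000*5.3e-06) = 238 K

238


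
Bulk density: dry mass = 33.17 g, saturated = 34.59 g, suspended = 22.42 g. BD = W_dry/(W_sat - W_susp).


BD = 33.17 / (34.59 - 22.42) = 33.17 / 12.17 = 2.726 g/cm^3

2.726


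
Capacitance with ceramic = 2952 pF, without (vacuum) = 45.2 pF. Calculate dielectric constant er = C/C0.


er = 2952 / 45.2 = 65.31

65.31


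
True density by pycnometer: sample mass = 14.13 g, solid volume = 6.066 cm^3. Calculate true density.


TD = 14.13 / 6.066 = 2.329 g/cm^3

2.329


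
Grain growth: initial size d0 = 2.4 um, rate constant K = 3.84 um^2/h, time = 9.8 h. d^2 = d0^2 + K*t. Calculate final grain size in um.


d^2 = 2.4^2 + 3.84*9.8 = 43.392
d = sqrt(43.392) = 6.59 um

6.59


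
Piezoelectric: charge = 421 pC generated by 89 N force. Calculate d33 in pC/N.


d33 = 421 / 89 = 4.7 pC/N

4.7


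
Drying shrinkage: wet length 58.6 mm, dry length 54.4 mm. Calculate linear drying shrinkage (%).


DS = (58.6 - 54.4) / 58.6 * 100 = 7.17%

7.17


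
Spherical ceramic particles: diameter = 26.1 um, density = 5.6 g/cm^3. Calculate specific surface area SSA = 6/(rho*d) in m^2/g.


SSA = 6 / (5.6 * 26.1) = 0.041 m^2/g

0.041


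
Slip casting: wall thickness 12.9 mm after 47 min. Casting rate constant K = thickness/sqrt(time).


K = 12.9 / sqrt(47) = 12.9 / 6.8557 = 1.882 mm/min^0.5

1.882


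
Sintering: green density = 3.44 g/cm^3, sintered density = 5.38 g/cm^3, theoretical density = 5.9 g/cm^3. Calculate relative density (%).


Relative = 5.38 / 5.9 * 100 = 91.2%

91.2


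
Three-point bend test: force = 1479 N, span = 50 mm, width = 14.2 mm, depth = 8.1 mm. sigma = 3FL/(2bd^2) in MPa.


sigma = 3*1479*50/(2*14.2*8.1^2) = 119.1 MPa

119.1


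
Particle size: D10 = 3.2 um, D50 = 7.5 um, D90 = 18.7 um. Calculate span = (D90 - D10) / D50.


Span = (18.7 - 3.2) / 7.5 = 15.5 / 7.5 = 2.067

2.067


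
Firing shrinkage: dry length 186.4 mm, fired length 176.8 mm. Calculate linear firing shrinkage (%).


FS = (186.4 - 176.8) / 186.4 * 100 = 5.15%

5.15


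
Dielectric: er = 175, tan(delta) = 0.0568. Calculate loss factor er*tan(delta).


Loss = 175 * 0.0568 = 9.94

9.94


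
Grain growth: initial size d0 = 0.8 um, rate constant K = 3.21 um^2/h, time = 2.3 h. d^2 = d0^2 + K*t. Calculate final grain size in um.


d^2 = 0.8^2 + 3.21*2.3 = 8.023
d = sqrt(8.023) = 2.83 um

2.83


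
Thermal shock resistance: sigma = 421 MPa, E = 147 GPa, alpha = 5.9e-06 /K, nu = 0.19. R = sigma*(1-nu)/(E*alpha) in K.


R = 421*(1-0.19)/(147*1000*5.9e-06) = 393 K

393


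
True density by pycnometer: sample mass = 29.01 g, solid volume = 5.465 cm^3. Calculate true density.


TD = 29.01 / 5.465 = 5.308 g/cm^3

5.308


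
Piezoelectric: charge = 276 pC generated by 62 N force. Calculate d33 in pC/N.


d33 = 276 / 62 = 4.5 pC/N

4.5


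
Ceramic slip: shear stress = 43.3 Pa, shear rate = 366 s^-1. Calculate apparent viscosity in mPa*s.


eta = tau/gamma * 1000 = 43.3/366 * 1000 = 118.3 mPa*s

118.3


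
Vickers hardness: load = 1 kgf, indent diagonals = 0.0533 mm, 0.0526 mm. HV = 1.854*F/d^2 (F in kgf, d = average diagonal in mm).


d_avg = (0.0533+0.0526)/2 = 0.05295 mm
HV = 1.854*1/0.05295^2 = 661

661


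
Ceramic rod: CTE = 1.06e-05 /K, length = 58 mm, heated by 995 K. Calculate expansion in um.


dL = 1.06e-05 * 58 * 995 * 1000 = 611.726 um

611.726


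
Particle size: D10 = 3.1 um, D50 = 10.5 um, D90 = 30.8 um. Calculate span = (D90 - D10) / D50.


Span = (30.8 - 3.1) / 10.5 = 27.7 / 10.5 = 2.638

2.638


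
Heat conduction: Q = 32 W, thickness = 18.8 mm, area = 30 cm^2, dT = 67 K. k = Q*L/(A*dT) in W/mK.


k = 32*18.8/1000/(30/10000*67) = 2.99 W/mK

2.99


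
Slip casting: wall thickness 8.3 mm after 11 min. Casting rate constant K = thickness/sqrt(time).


K = 8.3 / sqrt(11) = 8.3 / 3.3166 = 2.503 mm/min^0.5

2.503


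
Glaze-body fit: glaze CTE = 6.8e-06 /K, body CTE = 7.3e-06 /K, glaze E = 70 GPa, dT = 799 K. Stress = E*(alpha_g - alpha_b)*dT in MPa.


Stress = 70*1000*(6.8e-06 - 7.3e-06)*799 = -28.0 MPa

-28.0


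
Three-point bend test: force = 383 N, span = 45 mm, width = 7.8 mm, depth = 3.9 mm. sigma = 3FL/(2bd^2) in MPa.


sigma = 3*383*45/(2*7.8*3.9^2) = 217.9 MPa

217.9


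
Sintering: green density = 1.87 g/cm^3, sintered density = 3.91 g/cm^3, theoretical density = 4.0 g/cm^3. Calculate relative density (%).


Relative = 3.91 / 4.0 * 100 = 97.8%

97.8


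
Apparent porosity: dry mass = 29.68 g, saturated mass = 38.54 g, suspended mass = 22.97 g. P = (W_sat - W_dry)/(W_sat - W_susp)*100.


P = (38.54 - 29.68) / (38.54 - 22.97) * 100 = 8.86 / 15.57 * 100 = 56.9%

56.9


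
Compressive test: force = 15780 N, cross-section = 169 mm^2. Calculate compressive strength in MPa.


CS = 15780 / 169 = 93.4 MPa

93.4


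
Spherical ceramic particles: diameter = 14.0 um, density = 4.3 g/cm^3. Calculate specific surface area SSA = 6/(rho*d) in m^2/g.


SSA = 6 / (4.3 * 14.0) = 0.1 m^2/g

0.1


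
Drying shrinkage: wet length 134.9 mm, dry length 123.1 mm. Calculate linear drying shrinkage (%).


DS = (134.9 - 123.1) / 134.9 * 100 = 8.75%

8.75


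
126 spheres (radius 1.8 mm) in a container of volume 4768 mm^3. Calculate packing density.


V_sphere = 4/3*pi*1.8^3 = 24.429 mm^3
Total V = 126*24.429 = 3078.054 mm^3
PD = 3078.054 / 4768 = 0.646

0.646


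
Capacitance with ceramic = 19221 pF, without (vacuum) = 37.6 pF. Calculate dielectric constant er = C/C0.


er = 19221 / 37.6 = 511.2

511.2


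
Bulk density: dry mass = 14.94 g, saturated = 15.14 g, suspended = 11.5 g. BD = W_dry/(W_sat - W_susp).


BD = 14.94 / (15.14 - 11.5) = 14.94 / 3.64 = 4.104 g/cm^3

4.104


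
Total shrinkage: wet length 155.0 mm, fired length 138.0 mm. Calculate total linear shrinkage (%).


TS = (155.0 - 138.0) / 155.0 * 100 = 10.97%

10.97


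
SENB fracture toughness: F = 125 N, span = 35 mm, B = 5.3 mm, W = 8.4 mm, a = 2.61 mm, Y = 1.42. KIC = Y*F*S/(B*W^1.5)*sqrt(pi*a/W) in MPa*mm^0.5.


KIC = 1.42*125*35/(5.3*8.4^1.5)*sqrt(pi*2.61/8.4) = 47.57

47.57


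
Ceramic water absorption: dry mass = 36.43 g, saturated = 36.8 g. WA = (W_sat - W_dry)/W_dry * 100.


WA = (36.8 - 36.43) / 36.43 * 100 = 1.02%

1.02


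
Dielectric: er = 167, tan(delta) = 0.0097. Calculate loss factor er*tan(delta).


Loss = 167 * 0.0097 = 1.62

1.62


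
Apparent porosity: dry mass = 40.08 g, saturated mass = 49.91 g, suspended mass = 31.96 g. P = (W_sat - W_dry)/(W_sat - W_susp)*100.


P = (49.91 - 40.08) / (49.91 - 31.96) * 100 = 9.83 / 17.95 * 100 = 54.8%

54.8


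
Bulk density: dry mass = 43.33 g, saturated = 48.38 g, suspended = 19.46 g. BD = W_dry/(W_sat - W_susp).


BD = 43.33 / (48.38 - 19.46) = 43.33 / 28.92 = 1.498 g/cm^3

1.498


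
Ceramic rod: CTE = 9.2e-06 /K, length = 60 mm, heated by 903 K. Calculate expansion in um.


dL = 9.2e-06 * 60 * 903 * 1000 = 498.456 um

498.456


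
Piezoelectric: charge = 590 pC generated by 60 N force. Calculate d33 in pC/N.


d33 = 590 / 60 = 9.8 pC/N

9.8


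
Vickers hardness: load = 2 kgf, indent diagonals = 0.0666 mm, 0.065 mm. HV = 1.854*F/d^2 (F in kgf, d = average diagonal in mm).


d_avg = (0.0666+0.065)/2 = 0.0658 mm
HV = 1.854*2/0.0658^2 = 856

856


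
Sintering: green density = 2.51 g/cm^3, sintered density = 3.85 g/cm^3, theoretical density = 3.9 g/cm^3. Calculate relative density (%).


Relative = 3.85 / 3.9 * 100 = 98.7%

98.7


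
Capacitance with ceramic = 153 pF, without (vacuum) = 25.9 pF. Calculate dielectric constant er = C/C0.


er = 153 / 25.9 = 5.91

5.91


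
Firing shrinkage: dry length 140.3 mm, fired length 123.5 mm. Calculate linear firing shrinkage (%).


FS = (140.3 - 123.5) / 140.3 * 100 = 11.97%

11.97


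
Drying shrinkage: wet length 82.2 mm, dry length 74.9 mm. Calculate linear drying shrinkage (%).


DS = (82.2 - 74.9) / 82.2 * 100 = 8.88%

8.88


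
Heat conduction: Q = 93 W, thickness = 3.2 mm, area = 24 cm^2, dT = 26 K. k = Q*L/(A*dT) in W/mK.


k = 93*3.2/1000/(24/10000*26) = 4.77 W/mK

4.77


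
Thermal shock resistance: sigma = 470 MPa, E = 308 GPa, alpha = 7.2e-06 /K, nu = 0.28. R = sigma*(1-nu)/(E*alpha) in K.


R = 470*(1-0.28)/(308*1000*7.2e-06) = 153 K

153


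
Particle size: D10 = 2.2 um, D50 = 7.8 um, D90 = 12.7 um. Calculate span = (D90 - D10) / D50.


Span = (12.7 - 2.2) / 7.8 = 10.5 / 7.8 = 1.346

1.346


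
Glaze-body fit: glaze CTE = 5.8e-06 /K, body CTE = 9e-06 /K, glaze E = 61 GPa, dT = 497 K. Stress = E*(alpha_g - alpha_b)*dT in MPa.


Stress = 61*1000*(5.8e-06 - 9e-06)*497 = -97.0 MPa

-97.0


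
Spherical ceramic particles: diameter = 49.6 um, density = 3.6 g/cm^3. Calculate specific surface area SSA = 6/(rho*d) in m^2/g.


SSA = 6 / (3.6 * 49.6) = 0.034 m^2/g

0.034


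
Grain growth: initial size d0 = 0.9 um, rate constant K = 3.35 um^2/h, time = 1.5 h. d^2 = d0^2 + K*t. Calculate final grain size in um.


d^2 = 0.9^2 + 3.35*1.5 = 5.835
d = sqrt(5.835) = 2.42 um

2.42


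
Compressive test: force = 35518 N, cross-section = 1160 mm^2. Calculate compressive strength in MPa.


CS = 35518 / 1160 = 30.6 MPa

30.6


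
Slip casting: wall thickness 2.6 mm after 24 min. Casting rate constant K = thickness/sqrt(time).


K = 2.6 / sqrt(24) = 2.6 / 4.899 = 0.531 mm/min^0.5

0.531


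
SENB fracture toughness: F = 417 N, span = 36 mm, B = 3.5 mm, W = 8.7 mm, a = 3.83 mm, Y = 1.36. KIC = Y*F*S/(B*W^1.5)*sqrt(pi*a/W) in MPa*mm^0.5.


KIC = 1.36*417*36/(3.5*8.7^1.5)*sqrt(pi*3.83/8.7) = 267.33

267.33


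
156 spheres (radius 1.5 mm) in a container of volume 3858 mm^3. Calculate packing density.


V_sphere = 4/3*pi*1.5^3 = 14.1372 mm^3
Total V = 156*14.1372 = 2205.4032 mm^3
PD = 2205.4032 / 3858 = 0.572

0.572


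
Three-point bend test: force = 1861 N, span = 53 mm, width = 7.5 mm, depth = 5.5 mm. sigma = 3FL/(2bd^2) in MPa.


sigma = 3*1861*53/(2*7.5*5.5^2) = 652.1 MPa

652.1


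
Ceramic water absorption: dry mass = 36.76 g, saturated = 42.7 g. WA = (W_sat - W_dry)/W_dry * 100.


WA = (42.7 - 36.76) / 36.76 * 100 = 16.16%

16.16


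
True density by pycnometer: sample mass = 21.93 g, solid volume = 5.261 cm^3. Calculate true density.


TD = 21.93 / 5.261 = 4.168 g/cm^3

4.168


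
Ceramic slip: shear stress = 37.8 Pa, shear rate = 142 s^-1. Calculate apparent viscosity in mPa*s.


eta = tau/gamma * 1000 = 37.8/142 * 1000 = 266.2 mPa*s

266.2


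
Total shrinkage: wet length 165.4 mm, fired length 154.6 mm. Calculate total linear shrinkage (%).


TS = (165.4 - 154.6) / 165.4 * 100 = 6.53%

6.53


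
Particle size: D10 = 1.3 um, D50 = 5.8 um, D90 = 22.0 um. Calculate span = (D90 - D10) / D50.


Span = (22.0 - 1.3) / 5.8 = 20.7 / 5.8 = 3.569

3.569


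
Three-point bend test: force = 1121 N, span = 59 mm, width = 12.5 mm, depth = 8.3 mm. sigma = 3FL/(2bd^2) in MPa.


sigma = 3*1121*59/(2*12.5*8.3^2) = 115.2 MPa

115.2


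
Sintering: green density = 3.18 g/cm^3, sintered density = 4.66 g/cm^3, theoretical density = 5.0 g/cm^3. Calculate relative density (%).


Relative = 4.66 / 5.0 * 100 = 93.2%

93.2


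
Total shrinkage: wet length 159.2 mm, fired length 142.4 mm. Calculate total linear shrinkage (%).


TS = (159.2 - 142.4) / 159.2 * 100 = 10.55%

10.55


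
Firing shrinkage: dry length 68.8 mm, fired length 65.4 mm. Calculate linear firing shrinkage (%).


FS = (68.8 - 65.4) / 68.8 * 100 = 4.94%

4.94


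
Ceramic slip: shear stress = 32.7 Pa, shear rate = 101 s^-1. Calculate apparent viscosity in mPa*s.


eta = tau/gamma * 1000 = 32.7/101 * 1000 = 323.8 mPa*s

323.8


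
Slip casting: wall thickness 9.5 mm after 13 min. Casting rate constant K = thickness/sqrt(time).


K = 9.5 / sqrt(13) = 9.5 / 3.6056 = 2.635 mm/min^0.5

2.635


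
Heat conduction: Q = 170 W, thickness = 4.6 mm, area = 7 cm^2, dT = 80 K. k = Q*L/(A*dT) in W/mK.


k = 170*4.6/1000/(7/10000*80) = 13.96 W/mK

13.96


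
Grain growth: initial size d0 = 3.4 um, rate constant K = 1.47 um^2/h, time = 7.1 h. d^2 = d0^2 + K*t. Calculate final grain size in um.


d^2 = 3.4^2 + 1.47*7.1 = 21.997
d = sqrt(21.997) = 4.69 um

4.69


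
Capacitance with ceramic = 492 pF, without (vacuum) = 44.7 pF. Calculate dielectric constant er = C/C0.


er = 492 / 44.7 = 11.01

11.01


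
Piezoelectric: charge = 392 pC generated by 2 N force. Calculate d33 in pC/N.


d33 = 392 / 2 = 196.0 pC/N

196.0


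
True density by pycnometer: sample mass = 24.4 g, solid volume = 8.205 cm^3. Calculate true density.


TD = 24.4 / 8.205 = 2.974 g/cm^3

2.974


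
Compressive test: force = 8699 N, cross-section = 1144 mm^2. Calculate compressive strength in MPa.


CS = 8699 / 1144 = 7.6 MPa

7.6


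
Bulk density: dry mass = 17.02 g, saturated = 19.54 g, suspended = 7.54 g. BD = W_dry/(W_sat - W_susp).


BD = 17.02 / (19.54 - 7.54) = 17.02 / 12.0 = 1.418 g/cm^3

1.418


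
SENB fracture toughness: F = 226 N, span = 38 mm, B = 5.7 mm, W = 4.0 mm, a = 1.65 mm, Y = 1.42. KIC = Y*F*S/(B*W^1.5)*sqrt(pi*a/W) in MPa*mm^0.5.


KIC = 1.42*226*38/(5.7*4.0^1.5)*sqrt(pi*1.65/4.0) = 304.44

304.44


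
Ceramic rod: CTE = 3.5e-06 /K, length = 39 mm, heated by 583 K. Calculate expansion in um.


dL = 3.5e-06 * 39 * 583 * 1000 = 79.58 um

79.58


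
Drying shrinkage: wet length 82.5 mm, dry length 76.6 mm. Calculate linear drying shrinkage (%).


DS = (82.5 - 76.6) / 82.5 * 100 = 7.15%

7.15


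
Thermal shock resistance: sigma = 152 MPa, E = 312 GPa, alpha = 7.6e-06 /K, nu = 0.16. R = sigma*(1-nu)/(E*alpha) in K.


R = 152*(1-0.16)/(312*1000*7.6e-06) = 54 K

54


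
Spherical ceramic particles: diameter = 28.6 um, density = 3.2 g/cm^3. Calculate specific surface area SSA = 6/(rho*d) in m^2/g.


SSA = 6 / (3.2 * 28.6) = 0.066 m^2/g

0.066


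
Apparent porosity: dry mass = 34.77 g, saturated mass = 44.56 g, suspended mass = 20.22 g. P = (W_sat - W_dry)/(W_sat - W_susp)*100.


P = (44.56 - 34.77) / (44.56 - 20.22) * 100 = 9.79 / 24.34 * 100 = 40.2%

40.2


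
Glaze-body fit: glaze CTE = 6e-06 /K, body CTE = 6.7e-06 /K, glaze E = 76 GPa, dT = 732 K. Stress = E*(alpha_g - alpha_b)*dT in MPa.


Stress = 76*1000*(6e-06 - 6.7e-06)*732 = -38.9 MPa

-38.9


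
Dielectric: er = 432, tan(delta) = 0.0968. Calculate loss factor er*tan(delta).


Loss = 432 * 0.0968 = 41.818

41.818


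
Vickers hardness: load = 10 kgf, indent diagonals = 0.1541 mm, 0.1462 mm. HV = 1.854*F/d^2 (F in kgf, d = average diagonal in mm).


d_avg = (0.1541+0.1462)/2 = 0.15015 mm
HV = 1.854*10/0.15015^2 = 822

822


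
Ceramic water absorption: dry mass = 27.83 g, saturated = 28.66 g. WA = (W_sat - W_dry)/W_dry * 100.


WA = (28.66 - 27.83) / 27.83 * 100 = 2.98%

2.98


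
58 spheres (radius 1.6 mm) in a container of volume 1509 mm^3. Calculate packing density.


V_sphere = 4/3*pi*1.6^3 = 17.1573 mm^3
Total V = 58*17.1573 = 995.1234 mm^3
PD = 995.1234 / 1509 = 0.659

0.659


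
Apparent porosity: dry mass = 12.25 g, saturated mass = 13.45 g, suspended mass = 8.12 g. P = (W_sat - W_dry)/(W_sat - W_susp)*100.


P = (13.45 - 12.25) / (13.45 - 8.12) * 100 = 1.2 / 5.33 * 100 = 22.5%

22.5


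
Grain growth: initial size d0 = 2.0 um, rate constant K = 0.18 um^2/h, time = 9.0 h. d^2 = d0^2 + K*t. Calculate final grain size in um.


d^2 = 2.0^2 + 0.18*9.0 = 5.62
d = sqrt(5.62) = 2.37 um

2.37


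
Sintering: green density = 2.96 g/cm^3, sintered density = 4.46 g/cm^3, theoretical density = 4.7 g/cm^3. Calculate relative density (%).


Relative = 4.46 / 4.7 * 100 = 94.9%

94.9


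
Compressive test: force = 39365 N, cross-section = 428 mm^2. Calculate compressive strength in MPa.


CS = 39365 / 428 = 92.0 MPa

92.0


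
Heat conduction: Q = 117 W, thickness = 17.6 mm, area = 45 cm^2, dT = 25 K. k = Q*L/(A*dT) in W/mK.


k = 117*17.6/1000/(45/10000*25) = 18.3 W/mK

18.3


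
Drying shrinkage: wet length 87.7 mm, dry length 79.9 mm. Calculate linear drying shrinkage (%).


DS = (87.7 - 79.9) / 87.7 * 100 = 8.89%

8.89


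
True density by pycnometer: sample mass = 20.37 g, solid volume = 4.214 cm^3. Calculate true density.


TD = 20.37 / 4.214 = 4.834 g/cm^3

4.834


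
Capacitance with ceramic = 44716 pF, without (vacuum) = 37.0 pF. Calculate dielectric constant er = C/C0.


er = 44716 / 37.0 = 1208.54

1208.54


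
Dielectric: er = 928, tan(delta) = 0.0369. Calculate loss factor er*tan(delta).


Loss = 928 * 0.0369 = 34.243

34.243


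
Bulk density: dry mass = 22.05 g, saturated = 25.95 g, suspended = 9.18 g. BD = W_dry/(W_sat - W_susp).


BD = 22.05 / (25.95 - 9.18) = 22.05 / 16.77 = 1.315 g/cm^3

1.315


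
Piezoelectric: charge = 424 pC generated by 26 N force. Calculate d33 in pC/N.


d33 = 424 / 26 = 16.3 pC/N

16.3


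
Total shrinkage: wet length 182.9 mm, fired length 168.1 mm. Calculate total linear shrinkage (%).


TS = (182.9 - 168.1) / 182.9 * 100 = 8.09%

8.09


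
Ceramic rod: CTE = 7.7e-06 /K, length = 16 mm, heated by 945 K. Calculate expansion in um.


dL = 7.7e-06 * 16 * 945 * 1000 = 116.424 um

116.424


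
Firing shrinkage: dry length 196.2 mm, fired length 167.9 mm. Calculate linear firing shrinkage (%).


FS = (196.2 - 167.9) / 196.2 * 100 = 14.42%

14.42


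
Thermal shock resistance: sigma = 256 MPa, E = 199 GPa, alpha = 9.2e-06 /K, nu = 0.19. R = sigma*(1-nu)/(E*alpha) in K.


R = 256*(1-0.19)/(199*1000*9.2e-06) = 113 K

113


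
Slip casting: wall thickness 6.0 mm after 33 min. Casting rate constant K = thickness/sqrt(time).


K = 6.0 / sqrt(33) = 6.0 / 5.7446 = 1.044 mm/min^0.5

1.044


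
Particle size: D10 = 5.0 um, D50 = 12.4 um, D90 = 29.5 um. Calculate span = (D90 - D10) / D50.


Span = (29.5 - 5.0) / 12.4 = 24.5 / 12.4 = 1.976

1.976


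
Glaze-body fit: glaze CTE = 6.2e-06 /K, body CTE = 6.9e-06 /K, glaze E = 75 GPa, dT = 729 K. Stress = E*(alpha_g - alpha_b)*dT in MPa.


Stress = 75*1000*(6.2e-06 - 6.9e-06)*729 = -38.3 MPa

-38.3


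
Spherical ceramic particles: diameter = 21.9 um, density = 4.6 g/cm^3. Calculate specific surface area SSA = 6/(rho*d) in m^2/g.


SSA = 6 / (4.6 * 21.9) = 0.06 m^2/g

0.06


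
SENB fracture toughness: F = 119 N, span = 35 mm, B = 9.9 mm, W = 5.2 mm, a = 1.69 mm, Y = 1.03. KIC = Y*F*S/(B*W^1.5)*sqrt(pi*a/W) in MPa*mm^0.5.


KIC = 1.03*119*35/(9.9*5.2^1.5)*sqrt(pi*1.69/5.2) = 36.93

36.93


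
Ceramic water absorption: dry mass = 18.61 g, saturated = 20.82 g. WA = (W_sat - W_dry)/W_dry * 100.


WA = (20.82 - 18.61) / 18.61 * 100 = 11.88%

11.88


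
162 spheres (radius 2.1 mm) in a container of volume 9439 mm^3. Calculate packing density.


V_sphere = 4/3*pi*2.1^3 = 38.7924 mm^3
Total V = 162*38.7924 = 6284.3688 mm^3
PD = 6284.3688 / 9439 = 0.666

0.666


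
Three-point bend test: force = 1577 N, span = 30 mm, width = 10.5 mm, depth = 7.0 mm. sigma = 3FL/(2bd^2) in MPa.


sigma = 3*1577*30/(2*10.5*7.0^2) = 137.9 MPa

137.9


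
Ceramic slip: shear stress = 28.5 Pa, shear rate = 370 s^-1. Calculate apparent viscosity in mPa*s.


eta = tau/gamma * 1000 = 28.5/370 * 1000 = 77.0 mPa*s

77.0


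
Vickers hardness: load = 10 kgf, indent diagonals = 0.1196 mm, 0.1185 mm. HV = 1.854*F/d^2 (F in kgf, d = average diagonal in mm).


d_avg = (0.1196+0.1185)/2 = 0.11905 mm
HV = 1.854*10/0.11905^2 = 1308

1308


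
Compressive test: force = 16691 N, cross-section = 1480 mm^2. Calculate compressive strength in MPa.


CS = 16691 / 1480 = 11.3 MPa

11.3


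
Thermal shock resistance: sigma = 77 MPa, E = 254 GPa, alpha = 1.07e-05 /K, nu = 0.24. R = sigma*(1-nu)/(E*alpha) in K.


R = 77*(1-0.24)/(254*1000*1.07e-05) = 22 K

22


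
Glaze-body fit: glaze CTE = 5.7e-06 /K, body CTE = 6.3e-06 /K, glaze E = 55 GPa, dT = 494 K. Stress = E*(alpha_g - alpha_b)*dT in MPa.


Stress = 55*1000*(5.7e-06 - 6.3e-06)*494 = -16.3 MPa

-16.3


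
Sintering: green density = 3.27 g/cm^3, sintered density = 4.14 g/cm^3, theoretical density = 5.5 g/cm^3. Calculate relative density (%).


Relative = 4.14 / 5.5 * 100 = 75.3%

75.3


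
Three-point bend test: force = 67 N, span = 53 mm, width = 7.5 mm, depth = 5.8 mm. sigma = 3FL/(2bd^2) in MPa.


sigma = 3*67*53/(2*7.5*5.8^2) = 21.1 MPa

21.1


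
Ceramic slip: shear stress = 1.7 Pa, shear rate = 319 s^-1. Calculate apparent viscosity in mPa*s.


eta = tau/gamma * 1000 = 1.7/319 * 1000 = 5.3 mPa*s

5.3


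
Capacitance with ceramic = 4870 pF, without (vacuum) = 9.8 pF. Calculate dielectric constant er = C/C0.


er = 4870 / 9.8 = 496.94

496.94


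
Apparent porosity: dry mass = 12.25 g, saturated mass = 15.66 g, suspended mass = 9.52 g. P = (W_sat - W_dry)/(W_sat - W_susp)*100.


P = (15.66 - 12.25) / (15.66 - 9.52) * 100 = 3.41 / 6.14 * 100 = 55.5%

55.5


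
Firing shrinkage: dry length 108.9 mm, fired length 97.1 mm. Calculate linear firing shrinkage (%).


FS = (108.9 - 97.1) / 108.9 * 100 = 10.84%

10.84


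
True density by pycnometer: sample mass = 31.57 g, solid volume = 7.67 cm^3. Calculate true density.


TD = 31.57 / 7.67 = 4.116 g/cm^3

4.116


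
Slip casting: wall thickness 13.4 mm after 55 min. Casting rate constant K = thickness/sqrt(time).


K = 13.4 / sqrt(55) = 13.4 / 7.4162 = 1.807 mm/min^0.5

1.807


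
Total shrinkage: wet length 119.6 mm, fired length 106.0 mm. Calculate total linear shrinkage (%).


TS = (119.6 - 106.0) / 119.6 * 100 = 11.37%

11.37


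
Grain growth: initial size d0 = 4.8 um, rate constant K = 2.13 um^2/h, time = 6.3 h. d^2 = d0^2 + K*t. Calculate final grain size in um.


d^2 = 4.8^2 + 2.13*6.3 = 36.459
d = sqrt(36.459) = 6.04 um

6.04


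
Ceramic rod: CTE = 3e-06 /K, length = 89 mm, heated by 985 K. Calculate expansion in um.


dL = 3e-06 * 89 * 985 * 1000 = 262.995 um

262.995


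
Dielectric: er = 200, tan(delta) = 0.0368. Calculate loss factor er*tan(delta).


Loss = 200 * 0.0368 = 7.36

7.36


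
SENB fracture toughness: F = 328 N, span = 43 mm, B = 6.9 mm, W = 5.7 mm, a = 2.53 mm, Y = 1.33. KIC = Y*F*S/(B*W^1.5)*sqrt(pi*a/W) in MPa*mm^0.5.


KIC = 1.33*328*43/(6.9*5.7^1.5)*sqrt(pi*2.53/5.7) = 235.9

235.9


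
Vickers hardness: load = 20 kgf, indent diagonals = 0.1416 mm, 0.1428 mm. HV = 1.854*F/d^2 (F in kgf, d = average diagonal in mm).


d_avg = (0.1416+0.1428)/2 = 0.1422 mm
HV = 1.854*20/0.1422^2 = 1834

1834


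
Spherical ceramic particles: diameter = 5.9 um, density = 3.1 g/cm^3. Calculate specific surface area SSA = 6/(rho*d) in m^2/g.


SSA = 6 / (3.1 * 5.9) = 0.328 m^2/g

0.328


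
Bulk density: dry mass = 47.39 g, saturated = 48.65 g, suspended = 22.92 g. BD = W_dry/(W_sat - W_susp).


BD = 47.39 / (48.65 - 22.92) = 47.39 / 25.73 = 1.842 g/cm^3

1.842


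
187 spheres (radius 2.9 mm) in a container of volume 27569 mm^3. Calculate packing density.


V_sphere = 4/3*pi*2.9^3 = 102.1604 mm^3
Total V = 187*102.1604 = 19103.9948 mm^3
PD = 19103.9948 / 27569 = 0.693

0.693


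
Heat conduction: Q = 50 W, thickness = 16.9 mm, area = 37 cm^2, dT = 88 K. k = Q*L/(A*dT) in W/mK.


k = 50*16.9/1000/(37/10000*88) = 2.6 W/mK

2.6


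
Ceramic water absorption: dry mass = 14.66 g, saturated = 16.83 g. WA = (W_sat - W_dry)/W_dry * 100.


WA = (16.83 - 14.66) / 14.66 * 100 = 14.8%

14.8


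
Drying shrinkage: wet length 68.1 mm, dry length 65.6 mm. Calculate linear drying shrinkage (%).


DS = (68.1 - 65.6) / 68.1 * 100 = 3.67%

3.67


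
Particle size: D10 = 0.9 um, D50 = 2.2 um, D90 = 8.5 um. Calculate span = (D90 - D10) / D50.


Span = (8.5 - 0.9) / 2.2 = 7.6 / 2.2 = 3.455

3.455


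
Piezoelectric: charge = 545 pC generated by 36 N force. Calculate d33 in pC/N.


d33 = 545 / 36 = 15.1 pC/N

15.1


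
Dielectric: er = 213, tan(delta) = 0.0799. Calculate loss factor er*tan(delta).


Loss = 213 * 0.0799 = 17.019

17.019


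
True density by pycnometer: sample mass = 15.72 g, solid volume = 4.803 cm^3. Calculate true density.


TD = 15.72 / 4.803 = 3.273 g/cm^3

3.273


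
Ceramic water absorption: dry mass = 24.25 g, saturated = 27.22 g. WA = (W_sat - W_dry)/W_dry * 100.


WA = (27.22 - 24.25) / 24.25 * 100 = 12.25%

12.25


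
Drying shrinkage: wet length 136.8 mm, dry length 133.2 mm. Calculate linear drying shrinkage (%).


DS = (136.8 - 133.2) / 136.8 * 100 = 2.63%

2.63


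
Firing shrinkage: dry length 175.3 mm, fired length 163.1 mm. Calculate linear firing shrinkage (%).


FS = (175.3 - 163.1) / 175.3 * 100 = 6.96%

6.96


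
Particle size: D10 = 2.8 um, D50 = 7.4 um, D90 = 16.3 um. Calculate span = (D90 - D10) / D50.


Span = (16.3 - 2.8) / 7.4 = 13.5 / 7.4 = 1.824

1.824


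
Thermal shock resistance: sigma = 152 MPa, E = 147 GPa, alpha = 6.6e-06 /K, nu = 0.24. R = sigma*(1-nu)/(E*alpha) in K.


R = 152*(1-0.24)/(147*1000*6.6e-06) = 119 K

119


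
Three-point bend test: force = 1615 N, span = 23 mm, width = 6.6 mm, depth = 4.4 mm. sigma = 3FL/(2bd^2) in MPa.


sigma = 3*1615*23/(2*6.6*4.4^2) = 436.1 MPa

436.1


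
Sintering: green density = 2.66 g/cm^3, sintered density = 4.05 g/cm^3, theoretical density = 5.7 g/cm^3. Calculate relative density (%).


Relative = 4.05 / 5.7 * 100 = 71.1%

71.1


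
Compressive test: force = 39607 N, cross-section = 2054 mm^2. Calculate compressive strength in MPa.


CS = 39607 / 2054 = 19.3 MPa

19.3


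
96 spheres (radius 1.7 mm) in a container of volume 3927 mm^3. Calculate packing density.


V_sphere = 4/3*pi*1.7^3 = 20.5795 mm^3
Total V = 96*20.5795 = 1975.632 mm^3
PD = 1975.632 / 3927 = 0.503

0.503


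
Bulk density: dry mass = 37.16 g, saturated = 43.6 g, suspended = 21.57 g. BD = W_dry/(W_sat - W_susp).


BD = 37.16 / (43.6 - 21.57) = 37.16 / 22.03 = 1.687 g/cm^3

1.687


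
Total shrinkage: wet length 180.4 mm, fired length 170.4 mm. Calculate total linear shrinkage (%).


TS = (180.4 - 170.4) / 180.4 * 100 = 5.54%

5.54


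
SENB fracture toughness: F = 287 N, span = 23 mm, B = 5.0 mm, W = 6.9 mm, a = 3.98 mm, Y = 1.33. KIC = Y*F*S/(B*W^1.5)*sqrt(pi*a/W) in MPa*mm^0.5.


KIC = 1.33*287*23/(5.0*6.9^1.5)*sqrt(pi*3.98/6.9) = 130.41

130.41


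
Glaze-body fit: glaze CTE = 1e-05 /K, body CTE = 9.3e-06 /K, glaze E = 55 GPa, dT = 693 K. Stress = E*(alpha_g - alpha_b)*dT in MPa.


Stress = 55*1000*(1e-05 - 9.3e-06)*693 = 26.7 MPa

26.7


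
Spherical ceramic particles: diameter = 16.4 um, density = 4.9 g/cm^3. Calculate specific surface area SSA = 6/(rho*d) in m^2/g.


SSA = 6 / (4.9 * 16.4) = 0.075 m^2/g

0.075


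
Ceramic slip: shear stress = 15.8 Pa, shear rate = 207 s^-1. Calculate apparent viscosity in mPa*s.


eta = tau/gamma * 1000 = 15.8/207 * 1000 = 76.3 mPa*s

76.3


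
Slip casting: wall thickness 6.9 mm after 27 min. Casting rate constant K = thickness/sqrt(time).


K = 6.9 / sqrt(27) = 6.9 / 5.1962 = 1.328 mm/min^0.5

1.328


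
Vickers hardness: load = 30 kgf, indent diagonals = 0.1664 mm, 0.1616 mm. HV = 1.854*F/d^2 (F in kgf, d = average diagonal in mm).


d_avg = (0.1664+0.1616)/2 = 0.164 mm
HV = 1.854*30/0.164^2 = 2068

2068


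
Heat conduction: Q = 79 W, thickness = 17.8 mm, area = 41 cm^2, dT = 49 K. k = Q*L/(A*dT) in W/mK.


k = 79*17.8/1000/(41/10000*49) = 7.0 W/mK

7.0


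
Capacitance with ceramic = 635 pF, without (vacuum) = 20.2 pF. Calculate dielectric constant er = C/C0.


er = 635 / 20.2 = 31.44

31.44


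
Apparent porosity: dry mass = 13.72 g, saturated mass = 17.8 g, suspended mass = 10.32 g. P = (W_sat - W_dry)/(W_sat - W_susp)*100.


P = (17.8 - 13.72) / (17.8 - 10.32) * 100 = 4.08 / 7.48 * 100 = 54.5%

54.5


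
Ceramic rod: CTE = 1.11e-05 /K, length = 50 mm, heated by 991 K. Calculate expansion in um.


dL = 1.11e-05 * 50 * 991 * 1000 = 550.005 um

550.005


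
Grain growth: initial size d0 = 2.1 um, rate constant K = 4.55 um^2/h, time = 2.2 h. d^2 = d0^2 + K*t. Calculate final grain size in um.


d^2 = 2.1^2 + 4.55*2.2 = 14.42
d = sqrt(14.42) = 3.8 um

3.8


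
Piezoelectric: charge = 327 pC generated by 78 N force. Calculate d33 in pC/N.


d33 = 327 / 78 = 4.2 pC/N

4.2


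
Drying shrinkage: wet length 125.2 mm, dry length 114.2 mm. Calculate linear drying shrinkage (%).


DS = (125.2 - 114.2) / 125.2 * 100 = 8.79%

8.79


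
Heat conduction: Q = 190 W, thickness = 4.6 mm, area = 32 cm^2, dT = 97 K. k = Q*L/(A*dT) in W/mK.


k = 190*4.6/1000/(32/10000*97) = 2.82 W/mK

2.82


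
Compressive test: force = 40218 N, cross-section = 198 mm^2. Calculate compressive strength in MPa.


CS = 40218 / 198 = 203.1 MPa

203.1


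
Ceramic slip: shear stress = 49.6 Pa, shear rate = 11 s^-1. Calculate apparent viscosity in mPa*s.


eta = tau/gamma * 1000 = 49.6/11 * 1000 = 4509.1 mPa*s

4509.1


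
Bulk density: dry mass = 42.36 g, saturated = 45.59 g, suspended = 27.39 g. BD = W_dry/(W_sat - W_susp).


BD = 42.36 / (45.59 - 27.39) = 42.36 / 18.2 = 2.327 g/cm^3

2.327


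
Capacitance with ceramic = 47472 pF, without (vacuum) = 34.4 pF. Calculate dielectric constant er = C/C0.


er = 47472 / 34.4 = 1380.0

1380.0


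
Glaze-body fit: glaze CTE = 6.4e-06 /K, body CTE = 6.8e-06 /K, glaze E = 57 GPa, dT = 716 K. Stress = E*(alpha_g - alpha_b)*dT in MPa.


Stress = 57*1000*(6.4e-06 - 6.8e-06)*716 = -16.3 MPa

-16.3


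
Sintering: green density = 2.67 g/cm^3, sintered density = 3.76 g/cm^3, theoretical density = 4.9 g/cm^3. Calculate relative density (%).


Relative = 3.76 / 4.9 * 100 = 76.7%

76.7


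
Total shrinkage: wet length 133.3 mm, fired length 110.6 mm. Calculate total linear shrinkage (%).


TS = (133.3 - 110.6) / 133.3 * 100 = 17.03%

17.03


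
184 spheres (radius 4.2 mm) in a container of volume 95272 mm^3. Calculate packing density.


V_sphere = 4/3*pi*4.2^3 = 310.3391 mm^3
Total V = 184*310.3391 = 57102.3944 mm^3
PD = 57102.3944 / 95272 = 0.599

0.599


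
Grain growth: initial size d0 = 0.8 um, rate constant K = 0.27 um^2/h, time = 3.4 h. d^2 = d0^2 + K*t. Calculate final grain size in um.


d^2 = 0.8^2 + 0.27*3.4 = 1.558
d = sqrt(1.558) = 1.25 um

1.25


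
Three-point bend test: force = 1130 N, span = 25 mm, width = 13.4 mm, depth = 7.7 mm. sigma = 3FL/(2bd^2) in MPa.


sigma = 3*1130*25/(2*13.4*7.7^2) = 53.3 MPa

53.3


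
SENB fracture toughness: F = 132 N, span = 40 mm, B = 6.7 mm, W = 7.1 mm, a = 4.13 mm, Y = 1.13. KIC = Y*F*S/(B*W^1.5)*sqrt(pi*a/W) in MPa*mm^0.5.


KIC = 1.13*132*40/(6.7*7.1^1.5)*sqrt(pi*4.13/7.1) = 63.63

63.63


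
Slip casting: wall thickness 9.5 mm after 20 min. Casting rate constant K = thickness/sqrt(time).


K = 9.5 / sqrt(20) = 9.5 / 4.4721 = 2.124 mm/min^0.5

2.124


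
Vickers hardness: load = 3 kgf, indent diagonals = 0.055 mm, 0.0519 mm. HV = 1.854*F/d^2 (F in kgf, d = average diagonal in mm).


d_avg = (0.055+0.0519)/2 = 0.05345 mm
HV = 1.854*3/0.05345^2 = 1947

1947


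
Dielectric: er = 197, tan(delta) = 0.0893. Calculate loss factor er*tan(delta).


Loss = 197 * 0.0893 = 17.592

17.592


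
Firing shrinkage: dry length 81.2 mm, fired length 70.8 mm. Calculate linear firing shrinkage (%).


FS = (81.2 - 70.8) / 81.2 * 100 = 12.81%

12.81


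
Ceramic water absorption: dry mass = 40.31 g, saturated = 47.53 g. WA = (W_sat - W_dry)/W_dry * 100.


WA = (47.53 - 40.31) / 40.31 * 100 = 17.91%

17.91


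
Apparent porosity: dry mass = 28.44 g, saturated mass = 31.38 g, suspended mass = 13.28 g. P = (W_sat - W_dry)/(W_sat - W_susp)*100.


P = (31.38 - 28.44) / (31.38 - 13.28) * 100 = 2.94 / 18.1 * 100 = 16.2%

16.2


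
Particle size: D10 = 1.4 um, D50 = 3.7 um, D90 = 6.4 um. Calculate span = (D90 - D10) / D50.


Span = (6.4 - 1.4) / 3.7 = 5.0 / 3.7 = 1.351

1.351


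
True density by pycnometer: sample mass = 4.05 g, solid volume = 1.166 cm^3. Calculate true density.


TD = 4.05 / 1.166 = 3.473 g/cm^3

3.473


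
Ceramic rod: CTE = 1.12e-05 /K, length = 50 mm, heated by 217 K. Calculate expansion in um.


dL = 1.12e-05 * 50 * 217 * 1000 = 121.52 um

121.52


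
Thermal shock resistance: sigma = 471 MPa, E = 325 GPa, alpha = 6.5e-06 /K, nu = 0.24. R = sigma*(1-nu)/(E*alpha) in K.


R = 471*(1-0.24)/(325*1000*6.5e-06) = 169 K

169


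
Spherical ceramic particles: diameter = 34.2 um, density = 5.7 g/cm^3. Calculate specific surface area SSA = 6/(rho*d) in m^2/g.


SSA = 6 / (5.7 * 34.2) = 0.031 m^2/g

0.031
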